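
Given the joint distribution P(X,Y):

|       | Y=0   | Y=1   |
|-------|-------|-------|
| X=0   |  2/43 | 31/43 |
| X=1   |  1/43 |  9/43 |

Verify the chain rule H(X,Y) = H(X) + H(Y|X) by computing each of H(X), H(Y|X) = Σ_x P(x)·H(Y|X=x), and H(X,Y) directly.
H(X) = 0.7824 bits, H(Y|X) = 0.3622 bits, H(X,Y) = 1.1447 bits

Marginal of X (row sums):
  P(X=0) = 2/43 + 31/43 = 33/43
  P(X=1) = 1/43 + 9/43 = 10/43
H(X) = -[(33/43)·log₂(33/43) + (10/43)·log₂(10/43)]
  = 0.2930635 + 0.4893806 = 0.7824 bits

H(Y|X) = Σ_x P(x)·H(Y|X=x):
  X=0: P(X=0) = 33/43, P(Y|X=0) = (2/33, 31/33) → H(Y|X=0) = 0.3298461
  X=1: P(X=1) = 10/43, P(Y|X=1) = (1/10, 9/10) → H(Y|X=1) = 0.4689956
H(Y|X) = (33/43)·0.3298461 + (10/43)·0.4689956 = 0.3622 bits

H(X,Y) = -Σ_{x,y} P(x,y) log₂ P(x,y). Per-cell terms -P(x,y)·log₂P(x,y):
  X=0: 0.2058728, 0.3403284
  X=1: 0.1261922, 0.4722572
Sum of the 4 terms: H(X,Y) = 1.1447 bits

Chain rule check:
  H(X) + H(Y|X) = 0.7824 + 0.3622 = 1.1446 bits
  H(X,Y) = 1.1447 bits
✓ Chain rule verified (Δ = 0.0001 is 4-dp rounding noise: each of the three values was rounded independently).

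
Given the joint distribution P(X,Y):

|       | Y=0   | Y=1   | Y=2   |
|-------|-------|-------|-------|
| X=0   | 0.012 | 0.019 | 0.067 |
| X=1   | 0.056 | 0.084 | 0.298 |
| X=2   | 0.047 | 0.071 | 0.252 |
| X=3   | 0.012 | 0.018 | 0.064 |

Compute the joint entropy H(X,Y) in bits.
2.9141 bits

H(X,Y) = -Σ_{x,y} P(x,y) log₂ P(x,y). Per-cell terms -P(x,y)·log₂P(x,y):
  X=0: 0.0766, 0.1086, 0.2613
  X=1: 0.2329, 0.3002, 0.5205
  X=2: 0.2073, 0.2709, 0.5011
  X=3: 0.0766, 0.1043, 0.2538
Sum of the 12 terms: H(X,Y) = 2.9141 bits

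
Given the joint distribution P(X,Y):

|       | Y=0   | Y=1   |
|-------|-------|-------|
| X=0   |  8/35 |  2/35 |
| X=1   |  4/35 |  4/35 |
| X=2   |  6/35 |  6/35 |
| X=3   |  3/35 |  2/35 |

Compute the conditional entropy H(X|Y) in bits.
1.8791 bits

H(X|Y) = H(X,Y) - H(Y)

H(X,Y) = -Σ_{x,y} P(x,y) log₂ P(x,y). Per-cell terms -P(x,y)·log₂P(x,y):
  X=0: 0.48669, 0.23596
  X=1: 0.35763, 0.35763
  X=2: 0.43617, 0.43617
  X=3: 0.30380, 0.23596
Sum of the 8 terms: H(X,Y) = 2.85001 bits

Marginal of Y (column sums):
  P(Y=0) = 8/35 + 4/35 + 6/35 + 3/35 = 3/5
  P(Y=1) = 2/35 + 4/35 + 6/35 + 2/35 = 2/5
H(Y) = -[(3/5)·log₂(3/5) + (2/5)·log₂(2/5)]
  = 0.44218 + 0.52877 = 0.97095 bits

H(X|Y) = H(X,Y) - H(Y) = 2.85001 - 0.97095 = 1.8791 bits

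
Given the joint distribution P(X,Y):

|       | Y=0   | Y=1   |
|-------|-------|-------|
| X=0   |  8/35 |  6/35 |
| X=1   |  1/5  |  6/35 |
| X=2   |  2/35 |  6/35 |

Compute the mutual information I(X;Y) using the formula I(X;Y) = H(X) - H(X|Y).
0.0500 bits

I(X;Y) = H(X) - H(X|Y)

Marginal of X (row sums):
  P(X=0) = 8/35 + 6/35 = 2/5
  P(X=1) = 1/5 + 6/35 = 13/35
  P(X=2) = 2/35 + 6/35 = 8/35
H(X) = -[(2/5)·log₂(2/5) + (13/35)·log₂(13/35) + (8/35)·log₂(8/35)]
  = 0.5287712 + 0.5307132 + 0.4866933 = 1.546178 bits

Marginal of Y (column sums):
  P(Y=0) = 8/35 + 1/5 + 2/35 = 17/35
  P(Y=1) = 6/35 + 6/35 + 6/35 = 18/35
H(X|Y) = Σ_y P(y)·H(X|Y=y):
  Y=0: P(Y=0) = 17/35, P(X|Y=0) = (8/17, 7/17, 2/17) → H(X|Y=0) = 1.4020814
  Y=1: P(Y=1) = 18/35, P(X|Y=1) = (1/3, 1/3, 1/3) → H(X|Y=1) = 1.5849625
H(X|Y) = (17/35)·1.4020814 + (18/35)·1.5849625 = 1.496135 bits

I(X;Y) = H(X) - H(X|Y) = 1.546178 - 1.496135 = 0.0500 bits

Cross-check via I(X;Y) = H(X) + H(Y) - H(X,Y): computing H(Y) from the column sums and H(X,Y) from the 6 cells in the same way gives H(Y) = 0.999411 bits and H(X,Y) = 2.495546 bits, so
I(X;Y) = 1.546178 + 0.999411 - 2.495546 = 0.0500 bits ✓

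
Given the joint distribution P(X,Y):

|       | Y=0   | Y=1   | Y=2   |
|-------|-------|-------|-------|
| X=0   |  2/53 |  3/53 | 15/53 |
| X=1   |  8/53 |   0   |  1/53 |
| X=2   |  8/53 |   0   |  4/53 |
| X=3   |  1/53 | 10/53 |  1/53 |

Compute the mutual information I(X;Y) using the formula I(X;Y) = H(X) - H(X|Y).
0.6810 bits

I(X;Y) = H(X) - H(X|Y)

Marginal of X (row sums):
  P(X=0) = 2/53 + 3/53 + 15/53 = 20/53
  P(X=1) = 8/53 + 0 + 1/53 = 9/53
  P(X=2) = 8/53 + 0 + 4/53 = 12/53
  P(X=3) = 1/53 + 10/53 + 1/53 = 12/53
H(X) = -[(20/53)·log₂(20/53) + (9/53)·log₂(9/53) + (12/53)·log₂(12/53) + (12/53)·log₂(12/53)]
  = 0.53056 + 0.43438 + 0.48520 + 0.48520 = 1.9353 bits

Marginal of Y (column sums):
  P(Y=0) = 2/53 + 8/53 + 8/53 + 1/53 = 19/53
  P(Y=1) = 3/53 + 0 + 0 + 10/53 = 13/53
  P(Y=2) = 15/53 + 1/53 + 4/53 + 1/53 = 21/53
H(X|Y) = Σ_y P(y)·H(X|Y=y):
  Y=0: P(Y=0) = 19/53, P(X|Y=0) = (2/19, 8/19, 8/19, 1/19) → H(X|Y=0) = 1.61635
  Y=1: P(Y=1) = 13/53, P(X|Y=1) = (3/13, 0, 0, 10/13) → H(X|Y=1) = 0.77935
  Y=2: P(Y=2) = 21/53, P(X|Y=2) = (5/7, 1/21, 4/21, 1/21) → H(X|Y=2) = 1.22073
H(X|Y) = (19/53)·1.61635 + (13/53)·0.77935 + (21/53)·1.22073 = 1.2543 bits

I(X;Y) = H(X) - H(X|Y) = 1.9353 - 1.2543 = 0.6810 bits

Cross-check via I(X;Y) = H(X) + H(Y) - H(X,Y): computing H(Y) from the column sums and H(X,Y) from the 12 cells in the same way gives H(Y) = 1.5571 bits and H(X,Y) = 2.8114 bits, so
I(X;Y) = 1.9353 + 1.5571 - 2.8114 = 0.6810 bits ✓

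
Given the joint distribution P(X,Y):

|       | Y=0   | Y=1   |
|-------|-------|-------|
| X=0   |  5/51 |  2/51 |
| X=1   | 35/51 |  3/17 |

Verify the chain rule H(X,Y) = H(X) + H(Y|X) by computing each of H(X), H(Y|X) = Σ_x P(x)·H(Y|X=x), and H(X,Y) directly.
H(X) = 0.5770 bits, H(Y|X) = 0.7491 bits, H(X,Y) = 1.3261 bits

Marginal of X (row sums):
  P(X=0) = 5/51 + 2/51 = 7/51
  P(X=1) = 35/51 + 3/17 = 44/51
H(X) = -[(7/51)·log₂(7/51) + (44/51)·log₂(44/51)]
  = 0.39324 + 0.18376 = 0.5770 bits

H(Y|X) = Σ_x P(x)·H(Y|X=x):
  X=0: P(X=0) = 7/51, P(Y|X=0) = (5/7, 2/7) → H(Y|X=0) = 0.86312
  X=1: P(X=1) = 44/51, P(Y|X=1) = (35/44, 9/44) → H(Y|X=1) = 0.73093
H(Y|X) = (7/51)·0.86312 + (44/51)·0.73093 = 0.7491 bits

H(X,Y) = -Σ_{x,y} P(x,y) log₂ P(x,y). Per-cell terms -P(x,y)·log₂P(x,y):
  X=0: 0.32848, 0.18323
  X=1: 0.37274, 0.44162
Sum of the 4 terms: H(X,Y) = 1.3261 bits

Chain rule check:
  H(X) + H(Y|X) = 0.5770 + 0.7491 = 1.3261 bits
  H(X,Y) = 1.3261 bits
✓ Chain rule verified.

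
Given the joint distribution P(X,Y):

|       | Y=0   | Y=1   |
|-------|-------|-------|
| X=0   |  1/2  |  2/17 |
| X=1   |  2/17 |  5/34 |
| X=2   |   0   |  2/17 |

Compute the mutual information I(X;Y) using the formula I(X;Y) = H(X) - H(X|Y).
0.2635 bits

I(X;Y) = H(X) - H(X|Y)

Marginal of X (row sums):
  P(X=0) = 1/2 + 2/17 = 21/34
  P(X=1) = 2/17 + 5/34 = 9/34
  P(X=2) = 0 + 2/17 = 2/17
H(X) = -[(21/34)·log₂(21/34) + (9/34)·log₂(9/34) + (2/17)·log₂(2/17)]
  = 0.4294 + 0.5076 + 0.3632 = 1.3002 bits

Marginal of Y (column sums):
  P(Y=0) = 1/2 + 2/17 + 0 = 21/34
  P(Y=1) = 2/17 + 5/34 + 2/17 = 13/34
H(X|Y) = Σ_y P(y)·H(X|Y=y):
  Y=0: P(Y=0) = 21/34, P(X|Y=0) = (17/21, 4/21, 0) → H(X|Y=0) = 0.7025
  Y=1: P(Y=1) = 13/34, P(X|Y=1) = (4/13, 5/13, 4/13) → H(X|Y=1) = 1.5766
H(X|Y) = (21/34)·0.7025 + (13/34)·1.5766 = 1.0367 bits

I(X;Y) = H(X) - H(X|Y) = 1.3002 - 1.0367 = 0.2635 bits

Cross-check via I(X;Y) = H(X) + H(Y) - H(X,Y): computing H(Y) from the column sums and H(X,Y) from the 6 cells in the same way gives H(Y) = 0.9597 bits and H(X,Y) = 1.9964 bits, so
I(X;Y) = 1.3002 + 0.9597 - 1.9964 = 0.2635 bits ✓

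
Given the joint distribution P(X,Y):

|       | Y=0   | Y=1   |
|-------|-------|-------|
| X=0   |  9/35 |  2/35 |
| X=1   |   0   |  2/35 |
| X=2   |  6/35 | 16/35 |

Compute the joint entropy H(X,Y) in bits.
1.9282 bits

H(X,Y) = -Σ_{x,y} P(x,y) log₂ P(x,y). Per-cell terms -P(x,y)·log₂P(x,y):
  X=0: 0.5038, 0.2360
  X=1: 0.0000, 0.2360
  X=2: 0.4362, 0.5162
  (cells with P = 0 contribute 0)
Sum of the 6 terms: H(X,Y) = 1.9282 bits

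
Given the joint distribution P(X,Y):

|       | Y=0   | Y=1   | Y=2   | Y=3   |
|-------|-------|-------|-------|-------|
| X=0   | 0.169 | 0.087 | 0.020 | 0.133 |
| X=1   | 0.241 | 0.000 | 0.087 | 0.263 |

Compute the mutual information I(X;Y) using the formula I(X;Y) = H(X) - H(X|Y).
0.1361 bits

I(X;Y) = H(X) - H(X|Y)

Marginal of X (row sums):
  P(X=0) = 0.169 + 0.087 + 0.020 + 0.133 = 0.409
  P(X=1) = 0.241 + 0.000 + 0.087 + 0.263 = 0.591
H(X) = -[0.409·log₂(0.409) + 0.591·log₂(0.591)]
  = 0.52754 + 0.44843 = 0.97597 bits

Marginal of Y (column sums):
  P(Y=0) = 0.169 + 0.241 = 0.410
  P(Y=1) = 0.087 + 0.000 = 0.087
  P(Y=2) = 0.020 + 0.087 = 0.107
  P(Y=3) = 0.133 + 0.263 = 0.396
H(X|Y) = Σ_y P(y)·H(X|Y=y):
  Y=0: P(Y=0) = 0.410, P(X|Y=0) = (169/410, 241/410) → H(X|Y=0) = 0.97764
  Y=1: P(Y=1) = 0.087, P(X|Y=1) = (1, 0) → H(X|Y=1) = 0.00000
  Y=2: P(Y=2) = 0.107, P(X|Y=2) = (20/107, 87/107) → H(X|Y=2) = 0.69497
  Y=3: P(Y=3) = 0.396, P(X|Y=3) = (133/396, 263/396) → H(X|Y=3) = 0.92080
H(X|Y) = 0.410·0.97764 + 0.087·0.00000 + 0.107·0.69497 + 0.396·0.92080 = 0.83983 bits

I(X;Y) = H(X) - H(X|Y) = 0.97597 - 0.83983 = 0.1361 bits

Cross-check via I(X;Y) = H(X) + H(Y) - H(X,Y): computing H(Y) from the column sums and H(X,Y) from the 8 cells in the same way gives H(Y) = 1.70810 bits and H(X,Y) = 2.54793 bits, so
I(X;Y) = 0.97597 + 1.70810 - 2.54793 = 0.1361 bits ✓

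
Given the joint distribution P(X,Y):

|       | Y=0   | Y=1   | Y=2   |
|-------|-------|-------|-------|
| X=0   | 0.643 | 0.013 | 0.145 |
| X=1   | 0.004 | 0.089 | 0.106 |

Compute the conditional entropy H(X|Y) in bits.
0.3379 bits

H(X|Y) = H(X,Y) - H(Y)

H(X,Y) = -Σ_{x,y} P(x,y) log₂ P(x,y). Per-cell terms -P(x,y)·log₂P(x,y):
  X=0: 0.4097, 0.0814, 0.4040
  X=1: 0.0319, 0.3106, 0.3432
Sum of the 6 terms: H(X,Y) = 1.5808 bits

Marginal of Y (column sums):
  P(Y=0) = 0.643 + 0.004 = 0.647
  P(Y=1) = 0.013 + 0.089 = 0.102
  P(Y=2) = 0.145 + 0.106 = 0.251
H(Y) = -[0.647·log₂(0.647) + 0.102·log₂(0.102) + 0.251·log₂(0.251)]
  = 0.4064 + 0.3359 + 0.5006 = 1.2429 bits

H(X|Y) = H(X,Y) - H(Y) = 1.5808 - 1.2429 = 0.3379 bits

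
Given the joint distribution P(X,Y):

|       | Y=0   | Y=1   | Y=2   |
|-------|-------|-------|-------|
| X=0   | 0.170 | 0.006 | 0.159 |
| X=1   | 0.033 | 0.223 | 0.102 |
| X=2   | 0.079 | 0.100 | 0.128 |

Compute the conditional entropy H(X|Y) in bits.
1.3104 bits

H(X|Y) = H(X,Y) - H(Y)

H(X,Y) = -Σ_{x,y} P(x,y) log₂ P(x,y). Per-cell terms -P(x,y)·log₂P(x,y):
  X=0: 0.43459, 0.04428, 0.42181
  X=1: 0.16241, 0.48277, 0.33592
  X=2: 0.28930, 0.33219, 0.37962
Sum of the 9 terms: H(X,Y) = 2.8829 bits

Marginal of Y (column sums):
  P(Y=0) = 0.170 + 0.033 + 0.079 = 0.282
  P(Y=1) = 0.006 + 0.223 + 0.100 = 0.329
  P(Y=2) = 0.159 + 0.102 + 0.128 = 0.389
H(Y) = -[0.282·log₂(0.282) + 0.329·log₂(0.329) + 0.389·log₂(0.389)]
  = 0.51500 + 0.52766 + 0.52988 = 1.5725 bits

H(X|Y) = H(X,Y) - H(Y) = 2.8829 - 1.5725 = 1.3104 bits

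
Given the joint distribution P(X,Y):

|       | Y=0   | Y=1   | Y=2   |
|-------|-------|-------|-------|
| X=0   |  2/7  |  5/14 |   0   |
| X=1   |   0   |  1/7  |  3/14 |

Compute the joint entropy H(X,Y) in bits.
1.9242 bits

H(X,Y) = -Σ_{x,y} P(x,y) log₂ P(x,y). Per-cell terms -P(x,y)·log₂P(x,y):
  X=0: 0.5164, 0.5305, 0.0000
  X=1: 0.0000, 0.4011, 0.4762
  (cells with P = 0 contribute 0)
Sum of the 6 terms: H(X,Y) = 1.9242 bits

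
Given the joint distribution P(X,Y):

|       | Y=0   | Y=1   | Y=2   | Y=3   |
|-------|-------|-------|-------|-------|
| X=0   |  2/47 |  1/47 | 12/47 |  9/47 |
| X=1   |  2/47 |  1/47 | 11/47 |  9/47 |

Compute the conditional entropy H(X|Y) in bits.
0.9993 bits

H(X|Y) = H(X,Y) - H(Y)

H(X,Y) = -Σ_{x,y} P(x,y) log₂ P(x,y). Per-cell terms -P(x,y)·log₂P(x,y):
  X=0: 0.19381, 0.11818, 0.50288, 0.45664
  X=1: 0.19381, 0.11818, 0.49036, 0.45664
Sum of the 8 terms: H(X,Y) = 2.5305 bits

Marginal of Y (column sums):
  P(Y=0) = 2/47 + 2/47 = 4/47
  P(Y=1) = 1/47 + 1/47 = 2/47
  P(Y=2) = 12/47 + 11/47 = 23/47
  P(Y=3) = 9/47 + 9/47 = 18/47
H(Y) = -[(4/47)·log₂(4/47) + (2/47)·log₂(2/47) + (23/47)·log₂(23/47) + (18/47)·log₂(18/47)]
  = 0.30252 + 0.19381 + 0.50455 + 0.53030 = 1.5312 bits

H(X|Y) = H(X,Y) - H(Y) = 2.5305 - 1.5312 = 0.9993 bits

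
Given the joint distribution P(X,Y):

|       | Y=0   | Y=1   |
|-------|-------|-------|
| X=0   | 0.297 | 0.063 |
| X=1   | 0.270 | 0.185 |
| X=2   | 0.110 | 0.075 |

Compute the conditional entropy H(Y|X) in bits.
0.8645 bits

H(Y|X) = H(X,Y) - H(X)

H(X,Y) = -Σ_{x,y} P(x,y) log₂ P(x,y). Per-cell terms -P(x,y)·log₂P(x,y):
  X=0: 0.52019, 0.25128
  X=1: 0.51002, 0.45036
  X=2: 0.35029, 0.28027
Sum of the 6 terms: H(X,Y) = 2.3624 bits

Marginal of X (row sums):
  P(X=0) = 0.297 + 0.063 = 0.360
  P(X=1) = 0.270 + 0.185 = 0.455
  P(X=2) = 0.110 + 0.075 = 0.185
H(X) = -[0.360·log₂(0.360) + 0.455·log₂(0.455) + 0.185·log₂(0.185)]
  = 0.53062 + 0.51691 + 0.45036 = 1.4979 bits

H(Y|X) = H(X,Y) - H(X) = 2.3624 - 1.4979 = 0.8645 bits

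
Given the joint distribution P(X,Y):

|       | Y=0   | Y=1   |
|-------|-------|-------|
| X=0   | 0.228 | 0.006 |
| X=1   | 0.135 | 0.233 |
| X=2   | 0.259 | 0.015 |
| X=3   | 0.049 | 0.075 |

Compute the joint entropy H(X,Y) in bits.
2.4994 bits

H(X,Y) = -Σ_{x,y} P(x,y) log₂ P(x,y). Per-cell terms -P(x,y)·log₂P(x,y):
  X=0: 0.48630, 0.04428
  X=1: 0.39001, 0.48967
  X=2: 0.50478, 0.09088
  X=3: 0.21320, 0.28027
Sum of the 8 terms: H(X,Y) = 2.4994 bits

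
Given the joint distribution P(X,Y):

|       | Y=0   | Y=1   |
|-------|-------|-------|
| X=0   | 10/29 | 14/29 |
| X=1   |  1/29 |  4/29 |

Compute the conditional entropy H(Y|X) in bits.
0.9354 bits

H(Y|X) = H(X,Y) - H(X)

H(X,Y) = -Σ_{x,y} P(x,y) log₂ P(x,y). Per-cell terms -P(x,y)·log₂P(x,y):
  X=0: 0.5297, 0.5072
  X=1: 0.1675, 0.3942
Sum of the 4 terms: H(X,Y) = 1.5986 bits

Marginal of X (row sums):
  P(X=0) = 10/29 + 14/29 = 24/29
  P(X=1) = 1/29 + 4/29 = 5/29
H(X) = -[(24/29)·log₂(24/29) + (5/29)·log₂(5/29)]
  = 0.2259 + 0.4373 = 0.6632 bits

H(Y|X) = H(X,Y) - H(X) = 1.5986 - 0.6632 = 0.9354 bits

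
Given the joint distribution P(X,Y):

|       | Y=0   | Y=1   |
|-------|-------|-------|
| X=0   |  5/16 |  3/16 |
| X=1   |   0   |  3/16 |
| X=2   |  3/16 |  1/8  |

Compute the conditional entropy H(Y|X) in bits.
0.7806 bits

H(Y|X) = H(X,Y) - H(X)

H(X,Y) = -Σ_{x,y} P(x,y) log₂ P(x,y). Per-cell terms -P(x,y)·log₂P(x,y):
  X=0: 0.52440, 0.45282
  X=1: 0.00000, 0.45282
  X=2: 0.45282, 0.37500
  (cells with P = 0 contribute 0)
Sum of the 6 terms: H(X,Y) = 2.25786 bits

Marginal of X (row sums):
  P(X=0) = 5/16 + 3/16 = 1/2
  P(X=1) = 0 + 3/16 = 3/16
  P(X=2) = 3/16 + 1/8 = 5/16
H(X) = -[(1/2)·log₂(1/2) + (3/16)·log₂(3/16) + (5/16)·log₂(5/16)]
  = 0.50000 + 0.45282 + 0.52440 = 1.47722 bits

H(Y|X) = H(X,Y) - H(X) = 2.25786 - 1.47722 = 0.7806 bits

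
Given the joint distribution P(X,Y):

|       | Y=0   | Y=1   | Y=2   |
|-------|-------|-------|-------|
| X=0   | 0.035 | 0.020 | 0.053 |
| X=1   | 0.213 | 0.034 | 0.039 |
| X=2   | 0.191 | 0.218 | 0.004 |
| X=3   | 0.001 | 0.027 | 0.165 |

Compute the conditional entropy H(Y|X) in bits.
1.0288 bits

H(Y|X) = H(X,Y) - H(X)

H(X,Y) = -Σ_{x,y} P(x,y) log₂ P(x,y). Per-cell terms -P(x,y)·log₂P(x,y):
  X=0: 0.1692775, 0.1128771, 0.2246068
  X=1: 0.4752189, 0.1658629, 0.1825349
  X=2: 0.4561759, 0.4790768, 0.0318631
  X=3: 0.0099658, 0.1406942, 0.4289112
Sum of the 12 terms: H(X,Y) = 2.877065 bits

Marginal of X (row sums):
  P(X=0) = 0.035 + 0.020 + 0.053 = 0.108
  P(X=1) = 0.213 + 0.034 + 0.039 = 0.286
  P(X=2) = 0.191 + 0.218 + 0.004 = 0.413
  P(X=3) = 0.001 + 0.027 + 0.165 = 0.193
H(X) = -[0.108·log₂(0.108) + 0.286·log₂(0.286) + 0.413·log₂(0.413) + 0.193·log₂(0.193)]
  = 0.3467769 + 0.5164911 + 0.5268997 + 0.4580522 = 1.848220 bits

H(Y|X) = H(X,Y) - H(X) = 2.877065 - 1.848220 = 1.0288 bits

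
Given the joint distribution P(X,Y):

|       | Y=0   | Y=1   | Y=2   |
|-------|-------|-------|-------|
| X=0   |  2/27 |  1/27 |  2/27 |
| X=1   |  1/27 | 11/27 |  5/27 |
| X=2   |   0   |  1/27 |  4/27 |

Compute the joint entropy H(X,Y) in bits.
2.4711 bits

H(X,Y) = -Σ_{x,y} P(x,y) log₂ P(x,y). Per-cell terms -P(x,y)·log₂P(x,y):
  X=0: 0.27814, 0.17611, 0.27814
  X=1: 0.17611, 0.52778, 0.45055
  X=2: 0.00000, 0.17611, 0.40813
  (cells with P = 0 contribute 0)
Sum of the 9 terms: H(X,Y) = 2.4711 bits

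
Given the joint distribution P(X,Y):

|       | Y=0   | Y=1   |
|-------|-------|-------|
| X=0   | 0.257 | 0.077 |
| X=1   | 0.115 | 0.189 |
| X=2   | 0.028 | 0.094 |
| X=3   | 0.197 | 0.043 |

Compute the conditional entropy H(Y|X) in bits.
0.8086 bits

H(Y|X) = H(X,Y) - H(X)

H(X,Y) = -Σ_{x,y} P(x,y) log₂ P(x,y). Per-cell terms -P(x,y)·log₂P(x,y):
  X=0: 0.50376, 0.28482
  X=1: 0.35883, 0.45427
  X=2: 0.14444, 0.32065
  X=3: 0.46172, 0.19520
Sum of the 8 terms: H(X,Y) = 2.72369 bits

Marginal of X (row sums):
  P(X=0) = 0.257 + 0.077 = 0.334
  P(X=1) = 0.115 + 0.189 = 0.304
  P(X=2) = 0.028 + 0.094 = 0.122
  P(X=3) = 0.197 + 0.043 = 0.240
H(X) = -[0.334·log₂(0.334) + 0.304·log₂(0.304) + 0.122·log₂(0.122) + 0.240·log₂(0.240)]
  = 0.52841 + 0.52223 + 0.37028 + 0.49413 = 1.91505 bits

H(Y|X) = H(X,Y) - H(X) = 2.72369 - 1.91505 = 0.8086 bits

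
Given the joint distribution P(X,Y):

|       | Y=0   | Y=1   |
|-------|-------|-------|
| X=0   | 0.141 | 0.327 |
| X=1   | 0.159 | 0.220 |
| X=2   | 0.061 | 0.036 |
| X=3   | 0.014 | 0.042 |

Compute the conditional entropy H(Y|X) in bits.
0.9228 bits

H(Y|X) = H(X,Y) - H(X)

H(X,Y) = -Σ_{x,y} P(x,y) log₂ P(x,y). Per-cell terms -P(x,y)·log₂P(x,y):
  X=0: 0.39850, 0.52733
  X=1: 0.42181, 0.48057
  X=2: 0.24614, 0.17265
  X=3: 0.08622, 0.19209
Sum of the 8 terms: H(X,Y) = 2.5253 bits

Marginal of X (row sums):
  P(X=0) = 0.141 + 0.327 = 0.468
  P(X=1) = 0.159 + 0.220 = 0.379
  P(X=2) = 0.061 + 0.036 = 0.097
  P(X=3) = 0.014 + 0.042 = 0.056
H(X) = -[0.468·log₂(0.468) + 0.379·log₂(0.379) + 0.097·log₂(0.097) + 0.056·log₂(0.056)]
  = 0.51266 + 0.53050 + 0.32649 + 0.23287 = 1.6025 bits

H(Y|X) = H(X,Y) - H(X) = 2.5253 - 1.6025 = 0.9228 bits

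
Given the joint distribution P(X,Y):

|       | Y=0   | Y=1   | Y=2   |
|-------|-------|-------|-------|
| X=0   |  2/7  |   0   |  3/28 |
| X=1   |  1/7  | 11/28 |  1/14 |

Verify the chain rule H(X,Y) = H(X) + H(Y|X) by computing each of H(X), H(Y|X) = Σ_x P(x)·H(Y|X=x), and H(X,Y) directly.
H(X) = 0.9666 bits, H(Y|X) = 1.0976 bits, H(X,Y) = 2.0642 bits

Marginal of X (row sums):
  P(X=0) = 2/7 + 0 + 3/28 = 11/28
  P(X=1) = 1/7 + 11/28 + 1/14 = 17/28
H(X) = -[(11/28)·log₂(11/28) + (17/28)·log₂(17/28)]
  = 0.52954 + 0.43708 = 0.9666 bits

H(Y|X) = Σ_x P(x)·H(Y|X=x):
  X=0: P(X=0) = 11/28, P(Y|X=0) = (8/11, 0, 3/11) → H(Y|X=0) = 0.84535
  X=1: P(X=1) = 17/28, P(Y|X=1) = (4/17, 11/17, 2/17) → H(Y|X=1) = 1.26077
H(Y|X) = (11/28)·0.84535 + (17/28)·1.26077 = 1.0976 bits

H(X,Y) = -Σ_{x,y} P(x,y) log₂ P(x,y). Per-cell terms -P(x,y)·log₂P(x,y):
  X=0: 0.51639, 0.00000, 0.34526
  X=1: 0.40105, 0.52954, 0.27195
  (cells with P = 0 contribute 0)
Sum of the 6 terms: H(X,Y) = 2.0642 bits

Chain rule check:
  H(X) + H(Y|X) = 0.9666 + 1.0976 = 2.0642 bits
  H(X,Y) = 2.0642 bits
✓ Chain rule verified.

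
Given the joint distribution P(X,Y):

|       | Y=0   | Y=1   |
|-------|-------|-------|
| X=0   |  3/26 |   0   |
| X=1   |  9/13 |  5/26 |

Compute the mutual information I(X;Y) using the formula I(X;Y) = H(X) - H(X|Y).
0.0381 bits

I(X;Y) = H(X) - H(X|Y)

Marginal of X (row sums):
  P(X=0) = 3/26 + 0 = 3/26
  P(X=1) = 9/13 + 5/26 = 23/26
H(X) = -[(3/26)·log₂(3/26) + (23/26)·log₂(23/26)]
  = 0.35948 + 0.15647 = 0.51595 bits

Marginal of Y (column sums):
  P(Y=0) = 3/26 + 9/13 = 21/26
  P(Y=1) = 0 + 5/26 = 5/26
H(X|Y) = Σ_y P(y)·H(X|Y=y):
  Y=0: P(Y=0) = 21/26, P(X|Y=0) = (1/7, 6/7) → H(X|Y=0) = 0.59167
  Y=1: P(Y=1) = 5/26, P(X|Y=1) = (0, 1) → H(X|Y=1) = 0.00000
H(X|Y) = (21/26)·0.59167 + (5/26)·0.00000 = 0.47789 bits

I(X;Y) = H(X) - H(X|Y) = 0.51595 - 0.47789 = 0.0381 bits

Cross-check via I(X;Y) = H(X) + H(Y) - H(X,Y): computing H(Y) from the column sums and H(X,Y) from the 4 cells in the same way gives H(Y) = 0.70627 bits and H(X,Y) = 1.18416 bits, so
I(X;Y) = 0.51595 + 0.70627 - 1.18416 = 0.0381 bits ✓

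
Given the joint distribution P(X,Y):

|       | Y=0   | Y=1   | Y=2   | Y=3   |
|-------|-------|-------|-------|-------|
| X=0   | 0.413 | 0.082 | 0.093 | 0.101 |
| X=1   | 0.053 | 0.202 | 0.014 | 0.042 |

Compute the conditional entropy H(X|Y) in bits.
0.6692 bits

H(X|Y) = H(X,Y) - H(Y)

H(X,Y) = -Σ_{x,y} P(x,y) log₂ P(x,y). Per-cell terms -P(x,y)·log₂P(x,y):
  X=0: 0.526900, 0.295875, 0.318676, 0.334065
  X=1: 0.224607, 0.466130, 0.086218, 0.192086
Sum of the 8 terms: H(X,Y) = 2.44456 bits

Marginal of Y (column sums):
  P(Y=0) = 0.413 + 0.053 = 0.466
  P(Y=1) = 0.082 + 0.202 = 0.284
  P(Y=2) = 0.093 + 0.014 = 0.107
  P(Y=3) = 0.101 + 0.042 = 0.143
H(Y) = -[0.466·log₂(0.466) + 0.284·log₂(0.284) + 0.107·log₂(0.107) + 0.143·log₂(0.143)]
  = 0.513345 + 0.515755 + 0.345002 + 0.401246 = 1.77535 bits

H(X|Y) = H(X,Y) - H(Y) = 2.44456 - 1.77535 = 0.6692 bits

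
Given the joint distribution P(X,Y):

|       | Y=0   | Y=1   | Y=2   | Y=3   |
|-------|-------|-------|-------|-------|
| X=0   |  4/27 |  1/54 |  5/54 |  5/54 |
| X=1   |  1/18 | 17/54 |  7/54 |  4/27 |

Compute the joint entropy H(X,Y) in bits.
2.6972 bits

H(X,Y) = -Σ_{x,y} P(x,y) log₂ P(x,y). Per-cell terms -P(x,y)·log₂P(x,y):
  X=0: 0.408131, 0.106572, 0.317867, 0.317867
  X=1: 0.231663, 0.524930, 0.382088, 0.408131
Sum of the 8 terms: H(X,Y) = 2.6972 bits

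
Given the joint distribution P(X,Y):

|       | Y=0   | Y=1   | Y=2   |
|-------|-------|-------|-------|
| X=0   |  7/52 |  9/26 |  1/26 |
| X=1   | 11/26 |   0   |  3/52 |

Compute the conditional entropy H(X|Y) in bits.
0.5380 bits

H(X|Y) = H(X,Y) - H(Y)

H(X,Y) = -Σ_{x,y} P(x,y) log₂ P(x,y). Per-cell terms -P(x,y)·log₂P(x,y):
  X=0: 0.3895, 0.5298, 0.1808
  X=1: 0.5250, 0.0000, 0.2374
  (cells with P = 0 contribute 0)
Sum of the 6 terms: H(X,Y) = 1.8625 bits

Marginal of Y (column sums):
  P(Y=0) = 7/52 + 11/26 = 29/52
  P(Y=1) = 9/26 + 0 = 9/26
  P(Y=2) = 1/26 + 3/52 = 5/52
H(Y) = -[(29/52)·log₂(29/52) + (9/26)·log₂(9/26) + (5/52)·log₂(5/52)]
  = 0.4698 + 0.5298 + 0.3249 = 1.3245 bits

H(X|Y) = H(X,Y) - H(Y) = 1.8625 - 1.3245 = 0.5380 bits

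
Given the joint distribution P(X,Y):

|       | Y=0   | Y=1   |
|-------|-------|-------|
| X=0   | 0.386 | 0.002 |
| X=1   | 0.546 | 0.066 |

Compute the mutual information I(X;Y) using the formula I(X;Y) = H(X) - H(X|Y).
0.0384 bits

I(X;Y) = H(X) - H(X|Y)

Marginal of X (row sums):
  P(X=0) = 0.386 + 0.002 = 0.388
  P(X=1) = 0.546 + 0.066 = 0.612
H(X) = -[0.388·log₂(0.388) + 0.612·log₂(0.612)]
  = 0.5300 + 0.4335 = 0.9635 bits

Marginal of Y (column sums):
  P(Y=0) = 0.386 + 0.546 = 0.932
  P(Y=1) = 0.002 + 0.066 = 0.068
H(X|Y) = Σ_y P(y)·H(X|Y=y):
  Y=0: P(Y=0) = 0.932, P(X|Y=0) = (193/466, 273/466) → H(X|Y=0) = 0.9786
  Y=1: P(Y=1) = 0.068, P(X|Y=1) = (1/34, 33/34) → H(X|Y=1) = 0.1914
H(X|Y) = 0.932·0.9786 + 0.068·0.1914 = 0.9251 bits

I(X;Y) = H(X) - H(X|Y) = 0.9635 - 0.9251 = 0.0384 bits

Cross-check via I(X;Y) = H(X) + H(Y) - H(X,Y): computing H(Y) from the column sums and H(X,Y) from the 4 cells in the same way gives H(Y) = 0.3584 bits and H(X,Y) = 1.2835 bits, so
I(X;Y) = 0.9635 + 0.3584 - 1.2835 = 0.0384 bits ✓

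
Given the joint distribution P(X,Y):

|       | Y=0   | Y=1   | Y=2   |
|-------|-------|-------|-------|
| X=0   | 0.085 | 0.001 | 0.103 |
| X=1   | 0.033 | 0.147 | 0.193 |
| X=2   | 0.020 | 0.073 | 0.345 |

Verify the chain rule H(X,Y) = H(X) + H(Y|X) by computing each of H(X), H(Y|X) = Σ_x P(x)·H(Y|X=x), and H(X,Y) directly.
H(X) = 1.5066 bits, H(Y|X) = 1.0887 bits, H(X,Y) = 2.5953 bits

Marginal of X (row sums):
  P(X=0) = 0.085 + 0.001 + 0.103 = 0.189
  P(X=1) = 0.033 + 0.147 + 0.193 = 0.373
  P(X=2) = 0.020 + 0.073 + 0.345 = 0.438
H(X) = -[0.189·log₂(0.189) + 0.373·log₂(0.373) + 0.438·log₂(0.438)]
  = 0.45427 + 0.53069 + 0.52166 = 1.5066 bits

H(Y|X) = Σ_x P(x)·H(Y|X=x):
  X=0: P(X=0) = 0.189, P(Y|X=0) = (85/189, 1/189, 103/189) → H(Y|X=0) = 1.03575
  X=1: P(X=1) = 0.373, P(Y|X=1) = (33/373, 147/373, 193/373) → H(Y|X=1) = 1.33080
  X=2: P(X=2) = 0.438, P(Y|X=2) = (10/219, 1/6, 115/146) → H(Y|X=2) = 0.90538
H(Y|X) = 0.189·1.03575 + 0.373·1.33080 + 0.438·0.90538 = 1.0887 bits

H(X,Y) = -Σ_{x,y} P(x,y) log₂ P(x,y). Per-cell terms -P(x,y)·log₂P(x,y):
  X=0: 0.30229, 0.00997, 0.33777
  X=1: 0.16241, 0.40662, 0.45805
  X=2: 0.11288, 0.27565, 0.52969
Sum of the 9 terms: H(X,Y) = 2.5953 bits

Chain rule check:
  H(X) + H(Y|X) = 1.5066 + 1.0887 = 2.5953 bits
  H(X,Y) = 2.5953 bits
✓ Chain rule verified.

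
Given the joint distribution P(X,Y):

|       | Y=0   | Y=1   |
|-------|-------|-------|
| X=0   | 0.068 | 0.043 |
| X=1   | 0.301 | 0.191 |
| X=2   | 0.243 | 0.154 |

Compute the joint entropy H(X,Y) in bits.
2.3481 bits

H(X,Y) = -Σ_{x,y} P(x,y) log₂ P(x,y). Per-cell terms -P(x,y)·log₂P(x,y):
  X=0: 0.2637, 0.1952
  X=1: 0.5214, 0.4562
  X=2: 0.4960, 0.4156
Sum of the 6 terms: H(X,Y) = 2.3481 bits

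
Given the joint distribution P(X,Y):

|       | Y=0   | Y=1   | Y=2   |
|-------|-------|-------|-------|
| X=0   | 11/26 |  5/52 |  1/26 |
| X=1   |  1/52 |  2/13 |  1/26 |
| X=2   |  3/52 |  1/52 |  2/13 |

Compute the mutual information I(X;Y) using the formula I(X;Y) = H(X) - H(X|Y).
0.4309 bits

I(X;Y) = H(X) - H(X|Y)

Marginal of X (row sums):
  P(X=0) = 11/26 + 5/52 + 1/26 = 29/52
  P(X=1) = 1/52 + 2/13 + 1/26 = 11/52
  P(X=2) = 3/52 + 1/52 + 2/13 = 3/13
H(X) = -[(29/52)·log₂(29/52) + (11/52)·log₂(11/52) + (3/13)·log₂(3/13)]
  = 0.4698 + 0.4741 + 0.4882 = 1.4321 bits

Marginal of Y (column sums):
  P(Y=0) = 11/26 + 1/52 + 3/52 = 1/2
  P(Y=1) = 5/52 + 2/13 + 1/52 = 7/26
  P(Y=2) = 1/26 + 1/26 + 2/13 = 3/13
H(X|Y) = Σ_y P(y)·H(X|Y=y):
  Y=0: P(Y=0) = 1/2, P(X|Y=0) = (11/13, 1/26, 3/26) → H(X|Y=0) = 0.7442
  Y=1: P(Y=1) = 7/26, P(X|Y=1) = (5/14, 4/7, 1/14) → H(X|Y=1) = 1.2638
  Y=2: P(Y=2) = 3/13, P(X|Y=2) = (1/6, 1/6, 2/3) → H(X|Y=2) = 1.2516
H(X|Y) = (1/2)·0.7442 + (7/26)·1.2638 + (3/13)·1.2516 = 1.0012 bits

I(X;Y) = H(X) - H(X|Y) = 1.4321 - 1.0012 = 0.4309 bits

Cross-check via I(X;Y) = H(X) + H(Y) - H(X,Y): computing H(Y) from the column sums and H(X,Y) from the 9 cells in the same way gives H(Y) = 1.4979 bits and H(X,Y) = 2.4991 bits, so
I(X;Y) = 1.4321 + 1.4979 - 2.4991 = 0.4309 bits ✓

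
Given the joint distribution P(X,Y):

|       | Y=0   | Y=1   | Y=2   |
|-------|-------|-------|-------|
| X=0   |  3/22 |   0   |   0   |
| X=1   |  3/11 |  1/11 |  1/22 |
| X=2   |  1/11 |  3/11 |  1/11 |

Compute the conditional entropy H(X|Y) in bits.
1.1379 bits

H(X|Y) = H(X,Y) - H(Y)

H(X,Y) = -Σ_{x,y} P(x,y) log₂ P(x,y). Per-cell terms -P(x,y)·log₂P(x,y):
  X=0: 0.3920, 0.0000, 0.0000
  X=1: 0.5112, 0.3145, 0.2027
  X=2: 0.3145, 0.5112, 0.3145
  (cells with P = 0 contribute 0)
Sum of the 9 terms: H(X,Y) = 2.5606 bits

Marginal of Y (column sums):
  P(Y=0) = 3/22 + 3/11 + 1/11 = 1/2
  P(Y=1) = 0 + 1/11 + 3/11 = 4/11
  P(Y=2) = 0 + 1/22 + 1/11 = 3/22
H(Y) = -[(1/2)·log₂(1/2) + (4/11)·log₂(4/11) + (3/22)·log₂(3/22)]
  = 0.5000 + 0.5307 + 0.3920 = 1.4227 bits

H(X|Y) = H(X,Y) - H(Y) = 2.5606 - 1.4227 = 1.1379 bits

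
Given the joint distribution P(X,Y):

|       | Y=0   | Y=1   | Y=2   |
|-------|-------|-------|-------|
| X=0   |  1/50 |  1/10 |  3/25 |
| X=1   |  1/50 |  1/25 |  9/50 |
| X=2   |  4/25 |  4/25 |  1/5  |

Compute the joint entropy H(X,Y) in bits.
2.8665 bits

H(X,Y) = -Σ_{x,y} P(x,y) log₂ P(x,y). Per-cell terms -P(x,y)·log₂P(x,y):
  X=0: 0.11288, 0.33219, 0.36707
  X=1: 0.11288, 0.18575, 0.44531
  X=2: 0.42302, 0.42302, 0.46439
Sum of the 9 terms: H(X,Y) = 2.8665 bits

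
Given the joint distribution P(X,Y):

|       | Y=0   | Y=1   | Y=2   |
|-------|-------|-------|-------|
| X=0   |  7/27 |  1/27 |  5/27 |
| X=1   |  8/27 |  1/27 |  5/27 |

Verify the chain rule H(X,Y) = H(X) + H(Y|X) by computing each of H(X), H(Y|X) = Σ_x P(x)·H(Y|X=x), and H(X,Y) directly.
H(X) = 0.9990 bits, H(Y|X) = 1.2792 bits, H(X,Y) = 2.2782 bits

Marginal of X (row sums):
  P(X=0) = 7/27 + 1/27 + 5/27 = 13/27
  P(X=1) = 8/27 + 1/27 + 5/27 = 14/27
H(X) = -[(13/27)·log₂(13/27) + (14/27)·log₂(14/27)]
  = 0.50770 + 0.49131 = 0.9990 bits

H(Y|X) = Σ_x P(x)·H(Y|X=x):
  X=0: P(X=0) = 13/27, P(Y|X=0) = (7/13, 1/13, 5/13) → H(Y|X=0) = 1.29574
  X=1: P(X=1) = 14/27, P(Y|X=1) = (4/7, 1/14, 5/14) → H(Y|X=1) = 1.26381
H(Y|X) = (13/27)·1.29574 + (14/27)·1.26381 = 1.2792 bits

H(X,Y) = -Σ_{x,y} P(x,y) log₂ P(x,y). Per-cell terms -P(x,y)·log₂P(x,y):
  X=0: 0.50492, 0.17611, 0.45055
  X=1: 0.51997, 0.17611, 0.45055
Sum of the 6 terms: H(X,Y) = 2.2782 bits

Chain rule check:
  H(X) + H(Y|X) = 0.9990 + 1.2792 = 2.2782 bits
  H(X,Y) = 2.2782 bits
✓ Chain rule verified.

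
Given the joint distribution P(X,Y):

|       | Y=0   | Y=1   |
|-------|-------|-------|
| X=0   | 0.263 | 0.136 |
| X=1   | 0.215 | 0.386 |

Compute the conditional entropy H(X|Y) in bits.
0.9065 bits

H(X|Y) = H(X,Y) - H(Y)

H(X,Y) = -Σ_{x,y} P(x,y) log₂ P(x,y). Per-cell terms -P(x,y)·log₂P(x,y):
  X=0: 0.50677, 0.39145
  X=1: 0.47678, 0.53010
Sum of the 4 terms: H(X,Y) = 1.9051 bits

Marginal of Y (column sums):
  P(Y=0) = 0.263 + 0.215 = 0.478
  P(Y=1) = 0.136 + 0.386 = 0.522
H(Y) = -[0.478·log₂(0.478) + 0.522·log₂(0.522)]
  = 0.50903 + 0.48957 = 0.9986 bits

H(X|Y) = H(X,Y) - H(Y) = 1.9051 - 0.9986 = 0.9065 bits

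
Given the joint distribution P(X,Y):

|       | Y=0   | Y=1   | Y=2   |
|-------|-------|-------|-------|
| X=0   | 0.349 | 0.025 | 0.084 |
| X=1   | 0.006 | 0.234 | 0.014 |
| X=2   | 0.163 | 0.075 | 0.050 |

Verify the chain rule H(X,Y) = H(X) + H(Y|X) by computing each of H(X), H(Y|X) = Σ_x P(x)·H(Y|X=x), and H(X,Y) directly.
H(X) = 1.5354 bits, H(Y|X) = 0.9717 bits, H(X,Y) = 2.5070 bits

Marginal of X (row sums):
  P(X=0) = 0.349 + 0.025 + 0.084 = 0.458
  P(X=1) = 0.006 + 0.234 + 0.014 = 0.254
  P(X=2) = 0.163 + 0.075 + 0.050 = 0.288
H(X) = -[0.458·log₂(0.458) + 0.254·log₂(0.254) + 0.288·log₂(0.288)]
  = 0.5160 + 0.5022 + 0.5172 = 1.5354 bits

H(Y|X) = Σ_x P(x)·H(Y|X=x):
  X=0: P(X=0) = 0.458, P(Y|X=0) = (349/458, 25/458, 42/229) → H(Y|X=0) = 0.9766
  X=1: P(X=1) = 0.254, P(Y|X=1) = (3/127, 117/127, 7/127) → H(Y|X=1) = 0.4671
  X=2: P(X=2) = 0.288, P(Y|X=2) = (163/288, 25/96, 25/144) → H(Y|X=2) = 1.4088
H(Y|X) = 0.458·0.9766 + 0.254·0.4671 + 0.288·1.4088 = 0.9717 bits

H(X,Y) = -Σ_{x,y} P(x,y) log₂ P(x,y). Per-cell terms -P(x,y)·log₂P(x,y):
  X=0: 0.5300, 0.1330, 0.3002
  X=1: 0.0443, 0.4903, 0.0862
  X=2: 0.4266, 0.2803, 0.2161
Sum of the 9 terms: H(X,Y) = 2.5070 bits

Chain rule check:
  H(X) + H(Y|X) = 1.5354 + 0.9717 = 2.5071 bits
  H(X,Y) = 2.5070 bits
✓ Chain rule verified (Δ = 0.0001 is 4-dp rounding noise: each of the three values was rounded independently).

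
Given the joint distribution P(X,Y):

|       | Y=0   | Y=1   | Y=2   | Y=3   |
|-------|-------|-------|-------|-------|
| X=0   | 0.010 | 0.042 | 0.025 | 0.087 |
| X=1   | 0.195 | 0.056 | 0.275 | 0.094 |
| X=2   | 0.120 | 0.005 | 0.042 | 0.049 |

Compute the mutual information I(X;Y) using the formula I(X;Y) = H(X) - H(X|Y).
0.1805 bits

I(X;Y) = H(X) - H(X|Y)

Marginal of X (row sums):
  P(X=0) = 0.010 + 0.042 + 0.025 + 0.087 = 0.164
  P(X=1) = 0.195 + 0.056 + 0.275 + 0.094 = 0.620
  P(X=2) = 0.120 + 0.005 + 0.042 + 0.049 = 0.216
H(X) = -[0.164·log₂(0.164) + 0.620·log₂(0.620) + 0.216·log₂(0.216)]
  = 0.42775 + 0.42759 + 0.47755 = 1.3329 bits

Marginal of Y (column sums):
  P(Y=0) = 0.010 + 0.195 + 0.120 = 0.325
  P(Y=1) = 0.042 + 0.056 + 0.005 = 0.103
  P(Y=2) = 0.025 + 0.275 + 0.042 = 0.342
  P(Y=3) = 0.087 + 0.094 + 0.049 = 0.230
H(X|Y) = Σ_y P(y)·H(X|Y=y):
  Y=0: P(Y=0) = 0.325, P(X|Y=0) = (2/65, 3/5, 24/65) → H(X|Y=0) = 1.12745
  Y=1: P(Y=1) = 0.103, P(X|Y=1) = (42/103, 56/103, 5/103) → H(X|Y=1) = 1.21758
  Y=2: P(Y=2) = 0.342, P(X|Y=2) = (25/342, 275/342, 7/57) → H(X|Y=2) = 0.90037
  Y=3: P(Y=3) = 0.230, P(X|Y=3) = (87/230, 47/115, 49/230) → H(X|Y=3) = 1.53337
H(X|Y) = 0.325·1.12745 + 0.103·1.21758 + 0.342·0.90037 + 0.230·1.53337 = 1.1524 bits

I(X;Y) = H(X) - H(X|Y) = 1.3329 - 1.1524 = 0.1805 bits

Cross-check via I(X;Y) = H(X) + H(Y) - H(X,Y): computing H(Y) from the column sums and H(X,Y) from the 12 cells in the same way gives H(Y) = 1.8818 bits and H(X,Y) = 3.0342 bits, so
I(X;Y) = 1.3329 + 1.8818 - 3.0342 = 0.1805 bits ✓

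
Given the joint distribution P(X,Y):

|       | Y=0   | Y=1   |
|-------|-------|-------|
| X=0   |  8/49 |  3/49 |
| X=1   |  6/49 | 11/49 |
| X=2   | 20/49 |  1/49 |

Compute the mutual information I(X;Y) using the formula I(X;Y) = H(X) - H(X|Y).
0.2555 bits

I(X;Y) = H(X) - H(X|Y)

Marginal of X (row sums):
  P(X=0) = 8/49 + 3/49 = 11/49
  P(X=1) = 6/49 + 11/49 = 17/49
  P(X=2) = 20/49 + 1/49 = 3/7
H(X) = -[(11/49)·log₂(11/49) + (17/49)·log₂(17/49) + (3/7)·log₂(3/7)]
  = 0.48384 + 0.52986 + 0.52388 = 1.53758 bits

Marginal of Y (column sums):
  P(Y=0) = 8/49 + 6/49 + 20/49 = 34/49
  P(Y=1) = 3/49 + 11/49 + 1/49 = 15/49
H(X|Y) = Σ_y P(y)·H(X|Y=y):
  Y=0: P(Y=0) = 34/49, P(X|Y=0) = (4/17, 3/17, 10/17) → H(X|Y=0) = 1.38310
  Y=1: P(Y=1) = 15/49, P(X|Y=1) = (1/5, 11/15, 1/15) → H(X|Y=1) = 1.05298
H(X|Y) = (34/49)·1.38310 + (15/49)·1.05298 = 1.28204 bits

I(X;Y) = H(X) - H(X|Y) = 1.53758 - 1.28204 = 0.2555 bits

Cross-check via I(X;Y) = H(X) + H(Y) - H(X,Y): computing H(Y) from the column sums and H(X,Y) from the 6 cells in the same way gives H(Y) = 0.88865 bits and H(X,Y) = 2.17069 bits, so
I(X;Y) = 1.53758 + 0.88865 - 2.17069 = 0.2555 bits ✓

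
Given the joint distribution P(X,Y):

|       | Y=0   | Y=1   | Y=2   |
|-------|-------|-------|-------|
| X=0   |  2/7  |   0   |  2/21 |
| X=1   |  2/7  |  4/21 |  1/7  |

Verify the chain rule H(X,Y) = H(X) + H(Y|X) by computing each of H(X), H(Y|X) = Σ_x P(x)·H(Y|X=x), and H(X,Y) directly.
H(X) = 0.9587 bits, H(Y|X) = 1.2539 bits, H(X,Y) = 2.2126 bits

Marginal of X (row sums):
  P(X=0) = 2/7 + 0 + 2/21 = 8/21
  P(X=1) = 2/7 + 4/21 + 1/7 = 13/21
H(X) = -[(8/21)·log₂(8/21) + (13/21)·log₂(13/21)]
  = 0.53041 + 0.42831 = 0.9587 bits

H(Y|X) = Σ_x P(x)·H(Y|X=x):
  X=0: P(X=0) = 8/21, P(Y|X=0) = (3/4, 0, 1/4) → H(Y|X=0) = 0.81128
  X=1: P(X=1) = 13/21, P(Y|X=1) = (6/13, 4/13, 3/13) → H(Y|X=1) = 1.52623
H(Y|X) = (8/21)·0.81128 + (13/21)·1.52623 = 1.2539 bits

H(X,Y) = -Σ_{x,y} P(x,y) log₂ P(x,y). Per-cell terms -P(x,y)·log₂P(x,y):
  X=0: 0.51639, 0.00000, 0.32308
  X=1: 0.51639, 0.45568, 0.40105
  (cells with P = 0 contribute 0)
Sum of the 6 terms: H(X,Y) = 2.2126 bits

Chain rule check:
  H(X) + H(Y|X) = 0.9587 + 1.2539 = 2.2126 bits
  H(X,Y) = 2.2126 bits
✓ Chain rule verified.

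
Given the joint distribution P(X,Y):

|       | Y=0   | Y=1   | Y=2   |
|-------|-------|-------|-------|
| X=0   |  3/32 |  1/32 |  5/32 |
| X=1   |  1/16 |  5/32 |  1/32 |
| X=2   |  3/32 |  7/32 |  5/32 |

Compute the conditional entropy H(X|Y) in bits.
1.3803 bits

H(X|Y) = H(X,Y) - H(Y)

H(X,Y) = -Σ_{x,y} P(x,y) log₂ P(x,y). Per-cell terms -P(x,y)·log₂P(x,y):
  X=0: 0.32016, 0.15625, 0.41845
  X=1: 0.25000, 0.41845, 0.15625
  X=2: 0.32016, 0.47964, 0.41845
Sum of the 9 terms: H(X,Y) = 2.9378 bits

Marginal of Y (column sums):
  P(Y=0) = 3/32 + 1/16 + 3/32 = 1/4
  P(Y=1) = 1/32 + 5/32 + 7/32 = 13/32
  P(Y=2) = 5/32 + 1/32 + 5/32 = 11/32
H(Y) = -[(1/4)·log₂(1/4) + (13/32)·log₂(13/32) + (11/32)·log₂(11/32)]
  = 0.50000 + 0.52795 + 0.52957 = 1.5575 bits

H(X|Y) = H(X,Y) - H(Y) = 2.9378 - 1.5575 = 1.3803 bits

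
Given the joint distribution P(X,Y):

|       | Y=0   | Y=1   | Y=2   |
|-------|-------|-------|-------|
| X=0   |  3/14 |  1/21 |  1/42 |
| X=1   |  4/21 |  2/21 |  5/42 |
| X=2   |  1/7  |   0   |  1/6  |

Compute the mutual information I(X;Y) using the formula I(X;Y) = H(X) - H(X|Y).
0.1788 bits

I(X;Y) = H(X) - H(X|Y)

Marginal of X (row sums):
  P(X=0) = 3/14 + 1/21 + 1/42 = 2/7
  P(X=1) = 4/21 + 2/21 + 5/42 = 17/42
  P(X=2) = 1/7 + 0 + 1/6 = 13/42
H(X) = -[(2/7)·log₂(2/7) + (17/42)·log₂(17/42) + (13/42)·log₂(13/42)]
  = 0.516387 + 0.528155 + 0.523676 = 1.56822 bits

Marginal of Y (column sums):
  P(Y=0) = 3/14 + 4/21 + 1/7 = 23/42
  P(Y=1) = 1/21 + 2/21 + 0 = 1/7
  P(Y=2) = 1/42 + 5/42 + 1/6 = 13/42
H(X|Y) = Σ_y P(y)·H(X|Y=y):
  Y=0: P(Y=0) = 23/42, P(X|Y=0) = (9/23, 8/23, 6/23) → H(X|Y=0) = 1.565340
  Y=1: P(Y=1) = 1/7, P(X|Y=1) = (1/3, 2/3, 0) → H(X|Y=1) = 0.918296
  Y=2: P(Y=2) = 13/42, P(X|Y=2) = (1/13, 5/13, 7/13) → H(X|Y=2) = 1.295738
H(X|Y) = (23/42)·1.565340 + (1/7)·0.918296 + (13/42)·1.295738 = 1.38946 bits

I(X;Y) = H(X) - H(X|Y) = 1.56822 - 1.38946 = 0.1788 bits

Cross-check via I(X;Y) = H(X) + H(Y) - H(X,Y): computing H(Y) from the column sums and H(X,Y) from the 9 cells in the same way gives H(Y) = 1.40047 bits and H(X,Y) = 2.78993 bits, so
I(X;Y) = 1.56822 + 1.40047 - 2.78993 = 0.1788 bits ✓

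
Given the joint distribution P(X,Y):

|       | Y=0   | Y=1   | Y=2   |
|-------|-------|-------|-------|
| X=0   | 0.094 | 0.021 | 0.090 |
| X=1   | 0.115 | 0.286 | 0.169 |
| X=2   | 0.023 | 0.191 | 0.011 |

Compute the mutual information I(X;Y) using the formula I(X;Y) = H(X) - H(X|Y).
0.2030 bits

I(X;Y) = H(X) - H(X|Y)

Marginal of X (row sums):
  P(X=0) = 0.094 + 0.021 + 0.090 = 0.205
  P(X=1) = 0.115 + 0.286 + 0.169 = 0.570
  P(X=2) = 0.023 + 0.191 + 0.011 = 0.225
H(X) = -[0.205·log₂(0.205) + 0.570·log₂(0.570) + 0.225·log₂(0.225)]
  = 0.46869 + 0.46225 + 0.48420 = 1.41514 bits

Marginal of Y (column sums):
  P(Y=0) = 0.094 + 0.115 + 0.023 = 0.232
  P(Y=1) = 0.021 + 0.286 + 0.191 = 0.498
  P(Y=2) = 0.090 + 0.169 + 0.011 = 0.270
H(X|Y) = Σ_y P(y)·H(X|Y=y):
  Y=0: P(Y=0) = 0.232, P(X|Y=0) = (47/116, 115/232, 23/232) → H(X|Y=0) = 1.36055
  Y=1: P(Y=1) = 0.498, P(X|Y=1) = (7/166, 143/249, 191/498) → H(X|Y=1) = 1.18239
  Y=2: P(Y=2) = 0.270, P(X|Y=2) = (1/3, 169/270, 11/270) → H(X|Y=2) = 1.13952
H(X|Y) = 0.232·1.36055 + 0.498·1.18239 + 0.270·1.13952 = 1.21215 bits

I(X;Y) = H(X) - H(X|Y) = 1.41514 - 1.21215 = 0.2030 bits

Cross-check via I(X;Y) = H(X) + H(Y) - H(X,Y): computing H(Y) from the column sums and H(X,Y) from the 9 cells in the same way gives H(Y) = 1.49991 bits and H(X,Y) = 2.71206 bits, so
I(X;Y) = 1.41514 + 1.49991 - 2.71206 = 0.2030 bits ✓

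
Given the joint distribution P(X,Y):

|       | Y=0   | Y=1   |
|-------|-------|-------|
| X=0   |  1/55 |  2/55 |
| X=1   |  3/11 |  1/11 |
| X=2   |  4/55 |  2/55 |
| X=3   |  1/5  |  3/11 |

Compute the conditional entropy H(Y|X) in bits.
0.9099 bits

H(Y|X) = H(X,Y) - H(X)

H(X,Y) = -Σ_{x,y} P(x,y) log₂ P(x,y). Per-cell terms -P(x,y)·log₂P(x,y):
  X=0: 0.1051, 0.1739
  X=1: 0.5112, 0.3145
  X=2: 0.2750, 0.1739
  X=3: 0.4644, 0.5112
Sum of the 8 terms: H(X,Y) = 2.5292 bits

Marginal of X (row sums):
  P(X=0) = 1/55 + 2/55 = 3/55
  P(X=1) = 3/11 + 1/11 = 4/11
  P(X=2) = 4/55 + 2/55 = 6/55
  P(X=3) = 1/5 + 3/11 = 26/55
H(X) = -[(3/55)·log₂(3/55) + (4/11)·log₂(4/11) + (6/55)·log₂(6/55) + (26/55)·log₂(26/55)]
  = 0.2289 + 0.5307 + 0.3487 + 0.5110 = 1.6193 bits

H(Y|X) = H(X,Y) - H(X) = 2.5292 - 1.6193 = 0.9099 bits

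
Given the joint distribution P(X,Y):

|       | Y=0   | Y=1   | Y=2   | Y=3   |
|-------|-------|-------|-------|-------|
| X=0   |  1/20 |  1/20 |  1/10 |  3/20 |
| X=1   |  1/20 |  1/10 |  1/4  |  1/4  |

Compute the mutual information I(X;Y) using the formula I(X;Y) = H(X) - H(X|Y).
0.0125 bits

I(X;Y) = H(X) - H(X|Y)

Marginal of X (row sums):
  P(X=0) = 1/20 + 1/20 + 1/10 + 3/20 = 7/20
  P(X=1) = 1/20 + 1/10 + 1/4 + 1/4 = 13/20
H(X) = -[(7/20)·log₂(7/20) + (13/20)·log₂(13/20)]
  = 0.5301 + 0.4040 = 0.9341 bits

Marginal of Y (column sums):
  P(Y=0) = 1/20 + 1/20 = 1/10
  P(Y=1) = 1/20 + 1/10 = 3/20
  P(Y=2) = 1/10 + 1/4 = 7/20
  P(Y=3) = 3/20 + 1/4 = 2/5
H(X|Y) = Σ_y P(y)·H(X|Y=y):
  Y=0: P(Y=0) = 1/10, P(X|Y=0) = (1/2, 1/2) → H(X|Y=0) = 1.0000
  Y=1: P(Y=1) = 3/20, P(X|Y=1) = (1/3, 2/3) → H(X|Y=1) = 0.9183
  Y=2: P(Y=2) = 7/20, P(X|Y=2) = (2/7, 5/7) → H(X|Y=2) = 0.8631
  Y=3: P(Y=3) = 2/5, P(X|Y=3) = (3/8, 5/8) → H(X|Y=3) = 0.9544
H(X|Y) = (1/10)·1.0000 + (3/20)·0.9183 + (7/20)·0.8631 + (2/5)·0.9544 = 0.9216 bits

I(X;Y) = H(X) - H(X|Y) = 0.9341 - 0.9216 = 0.0125 bits

Cross-check via I(X;Y) = H(X) + H(Y) - H(X,Y): computing H(Y) from the column sums and H(X,Y) from the 8 cells in the same way gives H(Y) = 1.8016 bits and H(X,Y) = 2.7232 bits, so
I(X;Y) = 0.9341 + 1.8016 - 2.7232 = 0.0125 bits ✓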